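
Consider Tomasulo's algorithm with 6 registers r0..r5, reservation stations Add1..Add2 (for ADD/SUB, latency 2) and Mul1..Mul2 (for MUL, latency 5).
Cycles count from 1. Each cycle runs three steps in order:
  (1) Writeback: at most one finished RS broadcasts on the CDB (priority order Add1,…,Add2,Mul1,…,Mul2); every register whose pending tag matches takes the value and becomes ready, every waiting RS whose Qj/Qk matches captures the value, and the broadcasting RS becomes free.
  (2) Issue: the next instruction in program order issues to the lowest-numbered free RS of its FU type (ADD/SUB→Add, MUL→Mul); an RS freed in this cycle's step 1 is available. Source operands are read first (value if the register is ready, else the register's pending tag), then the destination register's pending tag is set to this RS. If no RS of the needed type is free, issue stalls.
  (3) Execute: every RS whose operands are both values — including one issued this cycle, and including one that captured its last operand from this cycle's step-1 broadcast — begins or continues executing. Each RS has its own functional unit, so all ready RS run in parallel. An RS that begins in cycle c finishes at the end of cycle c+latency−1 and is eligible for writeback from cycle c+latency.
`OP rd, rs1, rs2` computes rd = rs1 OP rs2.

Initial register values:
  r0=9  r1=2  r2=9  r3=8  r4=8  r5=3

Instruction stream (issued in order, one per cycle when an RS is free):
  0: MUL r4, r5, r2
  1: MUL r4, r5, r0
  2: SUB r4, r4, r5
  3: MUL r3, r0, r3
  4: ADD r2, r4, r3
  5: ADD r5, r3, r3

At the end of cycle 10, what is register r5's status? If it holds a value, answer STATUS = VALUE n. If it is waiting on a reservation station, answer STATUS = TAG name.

cycle 1: issue MUL r4<-Mul1 // r0:9,r1:2,r2:9,r3:8,r4:Mul1,r5:3
cycle 2: issue MUL r4<-Mul2 // r0:9,r1:2,r2:9,r3:8,r4:Mul2,r5:3
cycle 3: issue SUB r4<-Add1 // r0:9,r1:2,r2:9,r3:8,r4:Add1,r5:3
cycle 4: stall // r0:9,r1:2,r2:9,r3:8,r4:Add1,r5:3
cycle 5: stall // r0:9,r1:2,r2:9,r3:8,r4:Add1,r5:3
cycle 6: CDB Mul1=27; issue MUL r3<-Mul1 // r0:9,r1:2,r2:9,r3:Mul1,r4:Add1,r5:3
cycle 7: CDB Mul2=27; issue ADD r2<-Add2 // r0:9,r1:2,r2:Add2,r3:Mul1,r4:Add1,r5:3
cycle 8: stall // r0:9,r1:2,r2:Add2,r3:Mul1,r4:Add1,r5:3
cycle 9: CDB Add1=24; issue ADD r5<-Add1 // r0:9,r1:2,r2:Add2,r3:Mul1,r4:24,r5:Add1
cycle 10: - // r0:9,r1:2,r2:Add2,r3:Mul1,r4:24,r5:Add1

STATUS = TAG Add1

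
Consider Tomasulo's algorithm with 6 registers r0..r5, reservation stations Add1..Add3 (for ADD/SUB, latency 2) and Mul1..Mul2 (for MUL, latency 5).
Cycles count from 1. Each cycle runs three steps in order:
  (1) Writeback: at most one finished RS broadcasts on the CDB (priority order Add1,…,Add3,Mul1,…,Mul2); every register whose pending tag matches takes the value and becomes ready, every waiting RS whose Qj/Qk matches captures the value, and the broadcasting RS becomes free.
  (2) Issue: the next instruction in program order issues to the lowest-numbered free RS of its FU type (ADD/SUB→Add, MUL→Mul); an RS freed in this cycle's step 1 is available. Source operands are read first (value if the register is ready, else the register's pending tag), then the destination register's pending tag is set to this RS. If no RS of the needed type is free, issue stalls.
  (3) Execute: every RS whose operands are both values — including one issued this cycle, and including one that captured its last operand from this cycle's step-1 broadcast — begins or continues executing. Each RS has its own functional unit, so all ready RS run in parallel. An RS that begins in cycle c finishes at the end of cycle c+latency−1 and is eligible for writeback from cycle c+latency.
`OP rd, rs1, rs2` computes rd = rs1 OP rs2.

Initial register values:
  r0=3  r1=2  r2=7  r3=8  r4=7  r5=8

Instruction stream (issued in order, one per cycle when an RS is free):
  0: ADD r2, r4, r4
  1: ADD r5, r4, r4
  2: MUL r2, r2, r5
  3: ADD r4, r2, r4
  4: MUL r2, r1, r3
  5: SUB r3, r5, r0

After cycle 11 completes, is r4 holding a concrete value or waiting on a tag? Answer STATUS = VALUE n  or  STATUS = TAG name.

c1: issue ADD r2<-Add1 | r0:3,r1:2,r2:Add1,r3:8,r4:7,r5:8
c2: issue ADD r5<-Add2 | r0:3,r1:2,r2:Add1,r3:8,r4:7,r5:Add2
c3: CDB Add1=14; issue MUL r2<-Mul1 | r0:3,r1:2,r2:Mul1,r3:8,r4:7,r5:Add2
c4: CDB Add2=14; issue ADD r4<-Add1 | r0:3,r1:2,r2:Mul1,r3:8,r4:Add1,r5:14
c5: issue MUL r2<-Mul2 | r0:3,r1:2,r2:Mul2,r3:8,r4:Add1,r5:14
c6: issue SUB r3<-Add2 | r0:3,r1:2,r2:Mul2,r3:Add2,r4:Add1,r5:14
c7: - | r0:3,r1:2,r2:Mul2,r3:Add2,r4:Add1,r5:14
c8: CDB Add2=11 | r0:3,r1:2,r2:Mul2,r3:11,r4:Add1,r5:14
c9: CDB Mul1=196 | r0:3,r1:2,r2:Mul2,r3:11,r4:Add1,r5:14
c10: CDB Mul2=16 | r0:3,r1:2,r2:16,r3:11,r4:Add1,r5:14
c11: CDB Add1=203 | r0:3,r1:2,r2:16,r3:11,r4:203,r5:14

STATUS = VALUE 203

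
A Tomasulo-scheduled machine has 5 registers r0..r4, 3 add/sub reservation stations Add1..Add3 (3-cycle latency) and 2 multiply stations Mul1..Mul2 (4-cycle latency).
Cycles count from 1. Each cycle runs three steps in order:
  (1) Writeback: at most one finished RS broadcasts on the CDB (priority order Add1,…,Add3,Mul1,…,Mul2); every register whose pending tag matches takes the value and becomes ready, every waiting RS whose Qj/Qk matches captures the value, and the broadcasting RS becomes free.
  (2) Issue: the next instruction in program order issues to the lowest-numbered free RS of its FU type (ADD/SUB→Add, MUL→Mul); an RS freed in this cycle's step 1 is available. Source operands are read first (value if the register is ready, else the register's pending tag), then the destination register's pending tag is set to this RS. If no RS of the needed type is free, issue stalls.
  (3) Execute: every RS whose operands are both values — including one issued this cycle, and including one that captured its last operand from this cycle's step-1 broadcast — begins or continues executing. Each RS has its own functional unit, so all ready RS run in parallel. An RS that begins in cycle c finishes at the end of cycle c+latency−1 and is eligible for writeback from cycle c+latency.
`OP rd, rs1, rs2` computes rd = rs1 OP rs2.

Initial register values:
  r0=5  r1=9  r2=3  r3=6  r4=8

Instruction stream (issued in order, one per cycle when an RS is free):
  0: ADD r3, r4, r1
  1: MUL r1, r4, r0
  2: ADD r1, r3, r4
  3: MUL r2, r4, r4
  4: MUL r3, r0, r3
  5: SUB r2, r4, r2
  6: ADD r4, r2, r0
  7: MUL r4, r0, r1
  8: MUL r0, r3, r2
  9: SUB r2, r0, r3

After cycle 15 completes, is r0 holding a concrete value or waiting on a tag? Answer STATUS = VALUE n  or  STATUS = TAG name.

cycle 1: issue ADD r3<-Add1 // r0:5,r1:9,r2:3,r3:Add1,r4:8
cycle 2: issue MUL r1<-Mul1 // r0:5,r1:Mul1,r2:3,r3:Add1,r4:8
cycle 3: issue ADD r1<-Add2 // r0:5,r1:Add2,r2:3,r3:Add1,r4:8
cycle 4: CDB Add1=17; issue MUL r2<-Mul2 // r0:5,r1:Add2,r2:Mul2,r3:17,r4:8
cycle 5: stall // r0:5,r1:Add2,r2:Mul2,r3:17,r4:8
cycle 6: CDB Mul1=40; issue MUL r3<-Mul1 // r0:5,r1:Add2,r2:Mul2,r3:Mul1,r4:8
cycle 7: CDB Add2=25; issue SUB r2<-Add1 // r0:5,r1:25,r2:Add1,r3:Mul1,r4:8
cycle 8: CDB Mul2=64; issue ADD r4<-Add2 // r0:5,r1:25,r2:Add1,r3:Mul1,r4:Add2
cycle 9: issue MUL r4<-Mul2 // r0:5,r1:25,r2:Add1,r3:Mul1,r4:Mul2
cycle 10: CDB Mul1=85; issue MUL r0<-Mul1 // r0:Mul1,r1:25,r2:Add1,r3:85,r4:Mul2
cycle 11: CDB Add1=-56; issue SUB r2<-Add1 // r0:Mul1,r1:25,r2:Add1,r3:85,r4:Mul2
cycle 12: - // r0:Mul1,r1:25,r2:Add1,r3:85,r4:Mul2
cycle 13: CDB Mul2=125 // r0:Mul1,r1:25,r2:Add1,r3:85,r4:125
cycle 14: CDB Add2=-51 // r0:Mul1,r1:25,r2:Add1,r3:85,r4:125
cycle 15: CDB Mul1=-4760 // r0:-4760,r1:25,r2:Add1,r3:85,r4:125

STATUS = VALUE -4760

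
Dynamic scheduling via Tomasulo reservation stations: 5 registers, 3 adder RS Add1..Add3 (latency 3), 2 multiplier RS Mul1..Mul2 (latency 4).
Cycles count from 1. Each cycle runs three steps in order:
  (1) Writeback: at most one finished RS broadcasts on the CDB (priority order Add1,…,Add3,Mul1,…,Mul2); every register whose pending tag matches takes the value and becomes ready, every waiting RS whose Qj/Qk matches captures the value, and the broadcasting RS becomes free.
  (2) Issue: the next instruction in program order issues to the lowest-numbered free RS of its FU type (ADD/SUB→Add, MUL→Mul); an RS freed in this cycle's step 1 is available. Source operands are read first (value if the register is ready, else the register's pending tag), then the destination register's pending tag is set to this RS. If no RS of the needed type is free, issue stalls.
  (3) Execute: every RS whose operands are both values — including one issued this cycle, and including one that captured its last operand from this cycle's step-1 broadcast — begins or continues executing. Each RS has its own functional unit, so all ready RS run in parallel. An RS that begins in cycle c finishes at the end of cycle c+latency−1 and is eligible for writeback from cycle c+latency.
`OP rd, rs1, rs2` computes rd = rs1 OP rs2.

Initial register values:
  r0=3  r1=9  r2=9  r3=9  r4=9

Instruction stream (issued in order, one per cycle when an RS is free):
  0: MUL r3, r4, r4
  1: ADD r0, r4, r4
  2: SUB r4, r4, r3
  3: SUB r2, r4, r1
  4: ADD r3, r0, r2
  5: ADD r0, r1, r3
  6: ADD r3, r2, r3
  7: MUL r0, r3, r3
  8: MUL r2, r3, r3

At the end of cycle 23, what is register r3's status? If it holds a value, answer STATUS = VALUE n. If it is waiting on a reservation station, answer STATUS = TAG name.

  c1: issue MUL r3<-Mul1  regs: r0:3,r1:9,r2:9,r3:Mul1,r4:9
  c2: issue ADD r0<-Add1  regs: r0:Add1,r1:9,r2:9,r3:Mul1,r4:9
  c3: issue SUB r4<-Add2  regs: r0:Add1,r1:9,r2:9,r3:Mul1,r4:Add2
  c4: issue SUB r2<-Add3  regs: r0:Add1,r1:9,r2:Add3,r3:Mul1,r4:Add2
  c5: CDB Add1=18; issue ADD r3<-Add1  regs: r0:18,r1:9,r2:Add3,r3:Add1,r4:Add2
  c6: CDB Mul1=81; stall  regs: r0:18,r1:9,r2:Add3,r3:Add1,r4:Add2
  c7: stall  regs: r0:18,r1:9,r2:Add3,r3:Add1,r4:Add2
  c8: stall  regs: r0:18,r1:9,r2:Add3,r3:Add1,r4:Add2
  c9: CDB Add2=-72; issue ADD r0<-Add2  regs: r0:Add2,r1:9,r2:Add3,r3:Add1,r4:-72
  c10: stall  regs: r0:Add2,r1:9,r2:Add3,r3:Add1,r4:-72
  c11: stall  regs: r0:Add2,r1:9,r2:Add3,r3:Add1,r4:-72
  c12: CDB Add3=-81; issue ADD r3<-Add3  regs: r0:Add2,r1:9,r2:-81,r3:Add3,r4:-72
  c13: issue MUL r0<-Mul1  regs: r0:Mul1,r1:9,r2:-81,r3:Add3,r4:-72
  c14: issue MUL r2<-Mul2  regs: r0:Mul1,r1:9,r2:Mul2,r3:Add3,r4:-72
  c15: CDB Add1=-63  regs: r0:Mul1,r1:9,r2:Mul2,r3:Add3,r4:-72
  c16: -  regs: r0:Mul1,r1:9,r2:Mul2,r3:Add3,r4:-72
  c17: -  regs: r0:Mul1,r1:9,r2:Mul2,r3:Add3,r4:-72
  c18: CDB Add2=-54  regs: r0:Mul1,r1:9,r2:Mul2,r3:Add3,r4:-72
  c19: CDB Add3=-144  regs: r0:Mul1,r1:9,r2:Mul2,r3:-144,r4:-72
  c20: -  regs: r0:Mul1,r1:9,r2:Mul2,r3:-144,r4:-72
  c21: -  regs: r0:Mul1,r1:9,r2:Mul2,r3:-144,r4:-72
  c22: -  regs: r0:Mul1,r1:9,r2:Mul2,r3:-144,r4:-72
  c23: CDB Mul1=20736  regs: r0:20736,r1:9,r2:Mul2,r3:-144,r4:-72

STATUS = VALUE -144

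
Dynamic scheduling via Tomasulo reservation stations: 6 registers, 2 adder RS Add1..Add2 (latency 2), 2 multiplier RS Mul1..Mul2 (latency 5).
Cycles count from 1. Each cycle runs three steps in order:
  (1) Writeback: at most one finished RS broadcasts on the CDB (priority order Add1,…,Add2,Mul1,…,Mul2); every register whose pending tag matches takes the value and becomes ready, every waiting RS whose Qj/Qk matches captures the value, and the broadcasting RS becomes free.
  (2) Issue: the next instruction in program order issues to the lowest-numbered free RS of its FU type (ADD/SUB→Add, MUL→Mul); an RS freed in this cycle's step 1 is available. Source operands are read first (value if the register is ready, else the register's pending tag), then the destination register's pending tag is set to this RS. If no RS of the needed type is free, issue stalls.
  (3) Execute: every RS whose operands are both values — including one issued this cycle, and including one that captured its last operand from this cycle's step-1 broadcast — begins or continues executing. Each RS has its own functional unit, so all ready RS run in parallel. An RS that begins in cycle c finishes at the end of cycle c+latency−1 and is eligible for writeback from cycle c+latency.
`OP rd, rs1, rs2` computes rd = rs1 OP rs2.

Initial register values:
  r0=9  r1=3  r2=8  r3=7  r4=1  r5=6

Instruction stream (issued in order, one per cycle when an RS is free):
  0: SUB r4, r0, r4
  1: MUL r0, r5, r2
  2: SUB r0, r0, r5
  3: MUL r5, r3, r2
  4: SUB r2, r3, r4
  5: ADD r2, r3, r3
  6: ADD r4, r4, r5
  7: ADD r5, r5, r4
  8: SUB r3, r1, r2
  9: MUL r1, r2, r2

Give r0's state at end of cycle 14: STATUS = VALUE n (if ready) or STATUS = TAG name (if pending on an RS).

STATUS = VALUE 42

cycle 1: issue SUB r4<-Add1 // r0:9,r1:3,r2:8,r3:7,r4:Add1,r5:6
cycle 2: issue MUL r0<-Mul1 // r0:Mul1,r1:3,r2:8,r3:7,r4:Add1,r5:6
cycle 3: CDB Add1=8; issue SUB r0<-Add1 // r0:Add1,r1:3,r2:8,r3:7,r4:8,r5:6
cycle 4: issue MUL r5<-Mul2 // r0:Add1,r1:3,r2:8,r3:7,r4:8,r5:Mul2
cycle 5: issue SUB r2<-Add2 // r0:Add1,r1:3,r2:Add2,r3:7,r4:8,r5:Mul2
cycle 6: stall // r0:Add1,r1:3,r2:Add2,r3:7,r4:8,r5:Mul2
cycle 7: CDB Add2=-1; issue ADD r2<-Add2 // r0:Add1,r1:3,r2:Add2,r3:7,r4:8,r5:Mul2
cycle 8: CDB Mul1=48; stall // r0:Add1,r1:3,r2:Add2,r3:7,r4:8,r5:Mul2
cycle 9: CDB Add2=14; issue ADD r4<-Add2 // r0:Add1,r1:3,r2:14,r3:7,r4:Add2,r5:Mul2
cycle 10: CDB Add1=42; issue ADD r5<-Add1 // r0:42,r1:3,r2:14,r3:7,r4:Add2,r5:Add1
cycle 11: CDB Mul2=56; stall // r0:42,r1:3,r2:14,r3:7,r4:Add2,r5:Add1
cycle 12: stall // r0:42,r1:3,r2:14,r3:7,r4:Add2,r5:Add1
cycle 13: CDB Add2=64; issue SUB r3<-Add2 // r0:42,r1:3,r2:14,r3:Add2,r4:64,r5:Add1
cycle 14: issue MUL r1<-Mul1 // r0:42,r1:Mul1,r2:14,r3:Add2,r4:64,r5:Add1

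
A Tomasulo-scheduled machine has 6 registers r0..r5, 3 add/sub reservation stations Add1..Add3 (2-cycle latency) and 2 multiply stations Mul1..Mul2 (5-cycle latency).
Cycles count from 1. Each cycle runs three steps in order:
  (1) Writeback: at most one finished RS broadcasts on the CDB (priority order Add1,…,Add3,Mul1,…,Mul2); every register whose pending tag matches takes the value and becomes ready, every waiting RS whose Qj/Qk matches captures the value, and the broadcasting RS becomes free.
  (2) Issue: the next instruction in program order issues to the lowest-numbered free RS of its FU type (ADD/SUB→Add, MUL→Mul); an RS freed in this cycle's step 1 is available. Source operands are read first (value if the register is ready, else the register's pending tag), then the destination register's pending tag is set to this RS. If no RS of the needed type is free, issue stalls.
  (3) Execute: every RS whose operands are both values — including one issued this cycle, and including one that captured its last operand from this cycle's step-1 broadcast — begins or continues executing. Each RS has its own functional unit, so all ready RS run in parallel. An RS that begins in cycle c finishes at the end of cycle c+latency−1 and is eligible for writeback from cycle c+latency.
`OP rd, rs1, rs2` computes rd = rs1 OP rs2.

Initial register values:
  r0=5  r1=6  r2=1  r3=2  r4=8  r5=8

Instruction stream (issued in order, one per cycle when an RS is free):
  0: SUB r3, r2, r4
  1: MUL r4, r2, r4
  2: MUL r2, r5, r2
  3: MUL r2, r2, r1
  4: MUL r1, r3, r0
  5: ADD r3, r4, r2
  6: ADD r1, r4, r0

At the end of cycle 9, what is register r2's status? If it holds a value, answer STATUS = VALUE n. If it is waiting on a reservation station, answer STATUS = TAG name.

STATUS = TAG Mul1

cycle 1: issue SUB r3<-Add1 // r0:5,r1:6,r2:1,r3:Add1,r4:8,r5:8
cycle 2: issue MUL r4<-Mul1 // r0:5,r1:6,r2:1,r3:Add1,r4:Mul1,r5:8
cycle 3: CDB Add1=-7; issue MUL r2<-Mul2 // r0:5,r1:6,r2:Mul2,r3:-7,r4:Mul1,r5:8
cycle 4: stall // r0:5,r1:6,r2:Mul2,r3:-7,r4:Mul1,r5:8
cycle 5: stall // r0:5,r1:6,r2:Mul2,r3:-7,r4:Mul1,r5:8
cycle 6: stall // r0:5,r1:6,r2:Mul2,r3:-7,r4:Mul1,r5:8
cycle 7: CDB Mul1=8; issue MUL r2<-Mul1 // r0:5,r1:6,r2:Mul1,r3:-7,r4:8,r5:8
cycle 8: CDB Mul2=8; issue MUL r1<-Mul2 // r0:5,r1:Mul2,r2:Mul1,r3:-7,r4:8,r5:8
cycle 9: issue ADD r3<-Add1 // r0:5,r1:Mul2,r2:Mul1,r3:Add1,r4:8,r5:8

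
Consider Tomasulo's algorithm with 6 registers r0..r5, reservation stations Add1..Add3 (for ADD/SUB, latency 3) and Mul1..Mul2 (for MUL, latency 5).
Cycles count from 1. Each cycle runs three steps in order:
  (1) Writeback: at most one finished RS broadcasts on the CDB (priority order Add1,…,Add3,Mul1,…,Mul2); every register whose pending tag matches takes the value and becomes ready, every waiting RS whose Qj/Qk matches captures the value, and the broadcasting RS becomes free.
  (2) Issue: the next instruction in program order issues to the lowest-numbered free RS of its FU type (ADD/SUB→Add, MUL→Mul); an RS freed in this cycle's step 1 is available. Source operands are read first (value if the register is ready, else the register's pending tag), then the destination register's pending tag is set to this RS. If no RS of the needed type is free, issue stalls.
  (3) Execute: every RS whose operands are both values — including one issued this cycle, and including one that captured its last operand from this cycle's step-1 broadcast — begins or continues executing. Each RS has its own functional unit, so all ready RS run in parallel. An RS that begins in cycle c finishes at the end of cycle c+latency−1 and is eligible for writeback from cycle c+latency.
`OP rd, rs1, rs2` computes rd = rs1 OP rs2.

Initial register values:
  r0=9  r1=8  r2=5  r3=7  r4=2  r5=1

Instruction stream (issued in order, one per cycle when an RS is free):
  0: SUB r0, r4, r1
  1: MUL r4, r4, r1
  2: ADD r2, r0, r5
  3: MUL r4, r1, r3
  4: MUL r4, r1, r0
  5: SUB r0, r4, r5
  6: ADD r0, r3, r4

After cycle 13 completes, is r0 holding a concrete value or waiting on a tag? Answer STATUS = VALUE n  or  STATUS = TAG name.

  c1: issue SUB r0<-Add1  regs: r0:Add1,r1:8,r2:5,r3:7,r4:2,r5:1
  c2: issue MUL r4<-Mul1  regs: r0:Add1,r1:8,r2:5,r3:7,r4:Mul1,r5:1
  c3: issue ADD r2<-Add2  regs: r0:Add1,r1:8,r2:Add2,r3:7,r4:Mul1,r5:1
  c4: CDB Add1=-6; issue MUL r4<-Mul2  regs: r0:-6,r1:8,r2:Add2,r3:7,r4:Mul2,r5:1
  c5: stall  regs: r0:-6,r1:8,r2:Add2,r3:7,r4:Mul2,r5:1
  c6: stall  regs: r0:-6,r1:8,r2:Add2,r3:7,r4:Mul2,r5:1
  c7: CDB Add2=-5; stall  regs: r0:-6,r1:8,r2:-5,r3:7,r4:Mul2,r5:1
  c8: CDB Mul1=16; issue MUL r4<-Mul1  regs: r0:-6,r1:8,r2:-5,r3:7,r4:Mul1,r5:1
  c9: CDB Mul2=56; issue SUB r0<-Add1  regs: r0:Add1,r1:8,r2:-5,r3:7,r4:Mul1,r5:1
  c10: issue ADD r0<-Add2  regs: r0:Add2,r1:8,r2:-5,r3:7,r4:Mul1,r5:1
  c11: -  regs: r0:Add2,r1:8,r2:-5,r3:7,r4:Mul1,r5:1
  c12: -  regs: r0:Add2,r1:8,r2:-5,r3:7,r4:Mul1,r5:1
  c13: CDB Mul1=-48  regs: r0:Add2,r1:8,r2:-5,r3:7,r4:-48,r5:1

STATUS = TAG Add2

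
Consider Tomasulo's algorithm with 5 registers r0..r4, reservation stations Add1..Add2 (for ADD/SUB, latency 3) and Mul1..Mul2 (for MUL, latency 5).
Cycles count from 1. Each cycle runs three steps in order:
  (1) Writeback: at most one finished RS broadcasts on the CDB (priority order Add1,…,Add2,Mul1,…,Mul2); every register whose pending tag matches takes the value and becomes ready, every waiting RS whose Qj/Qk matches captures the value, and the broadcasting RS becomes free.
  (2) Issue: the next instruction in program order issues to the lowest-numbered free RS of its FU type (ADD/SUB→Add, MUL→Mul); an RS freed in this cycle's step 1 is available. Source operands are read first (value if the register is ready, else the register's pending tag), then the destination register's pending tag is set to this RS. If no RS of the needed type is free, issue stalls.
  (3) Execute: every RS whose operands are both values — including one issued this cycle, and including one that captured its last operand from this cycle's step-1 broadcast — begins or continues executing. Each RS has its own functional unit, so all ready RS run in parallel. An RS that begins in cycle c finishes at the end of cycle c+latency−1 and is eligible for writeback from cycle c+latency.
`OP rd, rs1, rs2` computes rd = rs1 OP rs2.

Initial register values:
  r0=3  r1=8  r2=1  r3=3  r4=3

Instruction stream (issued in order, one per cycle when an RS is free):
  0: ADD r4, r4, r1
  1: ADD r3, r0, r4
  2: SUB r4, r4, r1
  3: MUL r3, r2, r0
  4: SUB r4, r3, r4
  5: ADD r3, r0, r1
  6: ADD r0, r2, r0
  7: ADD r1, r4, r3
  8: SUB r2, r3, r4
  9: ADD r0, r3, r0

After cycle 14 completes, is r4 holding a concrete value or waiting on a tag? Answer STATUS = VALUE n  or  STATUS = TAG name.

  c1: issue ADD r4<-Add1  regs: r0:3,r1:8,r2:1,r3:3,r4:Add1
  c2: issue ADD r3<-Add2  regs: r0:3,r1:8,r2:1,r3:Add2,r4:Add1
  c3: stall  regs: r0:3,r1:8,r2:1,r3:Add2,r4:Add1
  c4: CDB Add1=11; issue SUB r4<-Add1  regs: r0:3,r1:8,r2:1,r3:Add2,r4:Add1
  c5: issue MUL r3<-Mul1  regs: r0:3,r1:8,r2:1,r3:Mul1,r4:Add1
  c6: stall  regs: r0:3,r1:8,r2:1,r3:Mul1,r4:Add1
  c7: CDB Add1=3; issue SUB r4<-Add1  regs: r0:3,r1:8,r2:1,r3:Mul1,r4:Add1
  c8: CDB Add2=14; issue ADD r3<-Add2  regs: r0:3,r1:8,r2:1,r3:Add2,r4:Add1
  c9: stall  regs: r0:3,r1:8,r2:1,r3:Add2,r4:Add1
  c10: CDB Mul1=3; stall  regs: r0:3,r1:8,r2:1,r3:Add2,r4:Add1
  c11: CDB Add2=11; issue ADD r0<-Add2  regs: r0:Add2,r1:8,r2:1,r3:11,r4:Add1
  c12: stall  regs: r0:Add2,r1:8,r2:1,r3:11,r4:Add1
  c13: CDB Add1=0; issue ADD r1<-Add1  regs: r0:Add2,r1:Add1,r2:1,r3:11,r4:0
  c14: CDB Add2=4; issue SUB r2<-Add2  regs: r0:4,r1:Add1,r2:Add2,r3:11,r4:0

STATUS = VALUE 0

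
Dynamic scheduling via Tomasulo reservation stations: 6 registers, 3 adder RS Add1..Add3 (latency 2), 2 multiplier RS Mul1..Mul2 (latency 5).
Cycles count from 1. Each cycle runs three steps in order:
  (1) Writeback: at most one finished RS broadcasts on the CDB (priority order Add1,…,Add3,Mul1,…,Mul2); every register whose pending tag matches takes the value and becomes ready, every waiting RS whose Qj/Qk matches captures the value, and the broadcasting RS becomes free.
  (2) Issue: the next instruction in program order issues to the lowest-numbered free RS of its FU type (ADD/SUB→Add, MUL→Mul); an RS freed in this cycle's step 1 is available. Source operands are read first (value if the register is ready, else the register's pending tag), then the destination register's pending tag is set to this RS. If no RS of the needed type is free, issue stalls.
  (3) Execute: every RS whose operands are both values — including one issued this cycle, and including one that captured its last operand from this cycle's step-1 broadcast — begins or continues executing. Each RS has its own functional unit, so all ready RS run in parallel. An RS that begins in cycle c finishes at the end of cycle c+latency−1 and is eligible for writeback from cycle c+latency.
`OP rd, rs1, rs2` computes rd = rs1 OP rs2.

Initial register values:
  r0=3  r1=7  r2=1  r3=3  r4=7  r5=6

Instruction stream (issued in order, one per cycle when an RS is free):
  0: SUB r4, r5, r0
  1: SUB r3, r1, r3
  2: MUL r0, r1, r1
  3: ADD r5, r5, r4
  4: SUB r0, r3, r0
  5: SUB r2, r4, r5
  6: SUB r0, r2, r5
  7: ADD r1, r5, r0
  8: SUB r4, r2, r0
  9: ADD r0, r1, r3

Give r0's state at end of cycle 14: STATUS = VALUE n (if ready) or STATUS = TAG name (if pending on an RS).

c1: issue SUB r4<-Add1 | r0:3,r1:7,r2:1,r3:3,r4:Add1,r5:6
c2: issue SUB r3<-Add2 | r0:3,r1:7,r2:1,r3:Add2,r4:Add1,r5:6
c3: CDB Add1=3; issue MUL r0<-Mul1 | r0:Mul1,r1:7,r2:1,r3:Add2,r4:3,r5:6
c4: CDB Add2=4; issue ADD r5<-Add1 | r0:Mul1,r1:7,r2:1,r3:4,r4:3,r5:Add1
c5: issue SUB r0<-Add2 | r0:Add2,r1:7,r2:1,r3:4,r4:3,r5:Add1
c6: CDB Add1=9; issue SUB r2<-Add1 | r0:Add2,r1:7,r2:Add1,r3:4,r4:3,r5:9
c7: issue SUB r0<-Add3 | r0:Add3,r1:7,r2:Add1,r3:4,r4:3,r5:9
c8: CDB Add1=-6; issue ADD r1<-Add1 | r0:Add3,r1:Add1,r2:-6,r3:4,r4:3,r5:9
c9: CDB Mul1=49; stall | r0:Add3,r1:Add1,r2:-6,r3:4,r4:3,r5:9
c10: CDB Add3=-15; issue SUB r4<-Add3 | r0:-15,r1:Add1,r2:-6,r3:4,r4:Add3,r5:9
c11: CDB Add2=-45; issue ADD r0<-Add2 | r0:Add2,r1:Add1,r2:-6,r3:4,r4:Add3,r5:9
c12: CDB Add1=-6 | r0:Add2,r1:-6,r2:-6,r3:4,r4:Add3,r5:9
c13: CDB Add3=9 | r0:Add2,r1:-6,r2:-6,r3:4,r4:9,r5:9
c14: CDB Add2=-2 | r0:-2,r1:-6,r2:-6,r3:4,r4:9,r5:9

STATUS = VALUE -2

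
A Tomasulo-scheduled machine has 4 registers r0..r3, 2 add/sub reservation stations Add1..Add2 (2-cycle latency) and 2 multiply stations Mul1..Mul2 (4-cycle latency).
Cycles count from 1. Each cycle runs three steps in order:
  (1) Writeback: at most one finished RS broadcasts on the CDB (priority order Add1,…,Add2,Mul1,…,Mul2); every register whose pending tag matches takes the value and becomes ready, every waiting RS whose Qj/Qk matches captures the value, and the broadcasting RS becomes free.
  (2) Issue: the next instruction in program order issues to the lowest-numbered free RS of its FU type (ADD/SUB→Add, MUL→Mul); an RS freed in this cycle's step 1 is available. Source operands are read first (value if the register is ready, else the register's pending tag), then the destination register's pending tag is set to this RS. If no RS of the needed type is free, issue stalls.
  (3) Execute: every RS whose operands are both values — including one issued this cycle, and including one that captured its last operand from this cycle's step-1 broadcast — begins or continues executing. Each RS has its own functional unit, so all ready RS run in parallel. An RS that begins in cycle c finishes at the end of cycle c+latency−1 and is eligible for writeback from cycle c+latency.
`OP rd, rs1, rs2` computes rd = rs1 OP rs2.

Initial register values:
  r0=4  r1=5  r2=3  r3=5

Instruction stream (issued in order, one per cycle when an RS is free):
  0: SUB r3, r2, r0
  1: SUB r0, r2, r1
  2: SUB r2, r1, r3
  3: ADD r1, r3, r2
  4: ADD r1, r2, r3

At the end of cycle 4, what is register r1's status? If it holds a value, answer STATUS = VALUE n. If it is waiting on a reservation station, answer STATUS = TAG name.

  c1: issue SUB r3<-Add1  regs: r0:4,r1:5,r2:3,r3:Add1
  c2: issue SUB r0<-Add2  regs: r0:Add2,r1:5,r2:3,r3:Add1
  c3: CDB Add1=-1; issue SUB r2<-Add1  regs: r0:Add2,r1:5,r2:Add1,r3:-1
  c4: CDB Add2=-2; issue ADD r1<-Add2  regs: r0:-2,r1:Add2,r2:Add1,r3:-1

STATUS = TAG Add2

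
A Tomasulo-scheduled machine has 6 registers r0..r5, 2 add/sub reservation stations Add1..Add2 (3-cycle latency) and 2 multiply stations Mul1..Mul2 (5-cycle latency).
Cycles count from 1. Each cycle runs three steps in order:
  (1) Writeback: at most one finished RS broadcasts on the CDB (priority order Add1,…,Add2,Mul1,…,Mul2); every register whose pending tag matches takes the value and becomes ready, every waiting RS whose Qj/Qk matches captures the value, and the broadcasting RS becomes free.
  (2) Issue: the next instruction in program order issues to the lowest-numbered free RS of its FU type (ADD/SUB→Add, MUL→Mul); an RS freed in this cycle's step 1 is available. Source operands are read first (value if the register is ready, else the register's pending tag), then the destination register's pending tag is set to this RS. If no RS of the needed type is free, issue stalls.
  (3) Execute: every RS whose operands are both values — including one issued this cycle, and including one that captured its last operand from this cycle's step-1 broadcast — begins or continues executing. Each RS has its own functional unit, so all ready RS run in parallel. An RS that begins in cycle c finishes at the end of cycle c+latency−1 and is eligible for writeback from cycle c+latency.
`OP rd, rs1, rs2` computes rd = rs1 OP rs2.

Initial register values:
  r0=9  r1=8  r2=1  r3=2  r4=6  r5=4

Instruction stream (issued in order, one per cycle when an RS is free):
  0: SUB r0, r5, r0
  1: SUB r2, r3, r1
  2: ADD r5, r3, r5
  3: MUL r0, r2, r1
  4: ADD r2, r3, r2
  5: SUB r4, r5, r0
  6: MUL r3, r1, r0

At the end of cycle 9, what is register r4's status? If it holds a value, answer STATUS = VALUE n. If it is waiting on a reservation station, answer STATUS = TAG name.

STATUS = TAG Add1

cycle 1: issue SUB r0<-Add1 // r0:Add1,r1:8,r2:1,r3:2,r4:6,r5:4
cycle 2: issue SUB r2<-Add2 // r0:Add1,r1:8,r2:Add2,r3:2,r4:6,r5:4
cycle 3: stall // r0:Add1,r1:8,r2:Add2,r3:2,r4:6,r5:4
cycle 4: CDB Add1=-5; issue ADD r5<-Add1 // r0:-5,r1:8,r2:Add2,r3:2,r4:6,r5:Add1
cycle 5: CDB Add2=-6; issue MUL r0<-Mul1 // r0:Mul1,r1:8,r2:-6,r3:2,r4:6,r5:Add1
cycle 6: issue ADD r2<-Add2 // r0:Mul1,r1:8,r2:Add2,r3:2,r4:6,r5:Add1
cycle 7: CDB Add1=6; issue SUB r4<-Add1 // r0:Mul1,r1:8,r2:Add2,r3:2,r4:Add1,r5:6
cycle 8: issue MUL r3<-Mul2 // r0:Mul1,r1:8,r2:Add2,r3:Mul2,r4:Add1,r5:6
cycle 9: CDB Add2=-4 // r0:Mul1,r1:8,r2:-4,r3:Mul2,r4:Add1,r5:6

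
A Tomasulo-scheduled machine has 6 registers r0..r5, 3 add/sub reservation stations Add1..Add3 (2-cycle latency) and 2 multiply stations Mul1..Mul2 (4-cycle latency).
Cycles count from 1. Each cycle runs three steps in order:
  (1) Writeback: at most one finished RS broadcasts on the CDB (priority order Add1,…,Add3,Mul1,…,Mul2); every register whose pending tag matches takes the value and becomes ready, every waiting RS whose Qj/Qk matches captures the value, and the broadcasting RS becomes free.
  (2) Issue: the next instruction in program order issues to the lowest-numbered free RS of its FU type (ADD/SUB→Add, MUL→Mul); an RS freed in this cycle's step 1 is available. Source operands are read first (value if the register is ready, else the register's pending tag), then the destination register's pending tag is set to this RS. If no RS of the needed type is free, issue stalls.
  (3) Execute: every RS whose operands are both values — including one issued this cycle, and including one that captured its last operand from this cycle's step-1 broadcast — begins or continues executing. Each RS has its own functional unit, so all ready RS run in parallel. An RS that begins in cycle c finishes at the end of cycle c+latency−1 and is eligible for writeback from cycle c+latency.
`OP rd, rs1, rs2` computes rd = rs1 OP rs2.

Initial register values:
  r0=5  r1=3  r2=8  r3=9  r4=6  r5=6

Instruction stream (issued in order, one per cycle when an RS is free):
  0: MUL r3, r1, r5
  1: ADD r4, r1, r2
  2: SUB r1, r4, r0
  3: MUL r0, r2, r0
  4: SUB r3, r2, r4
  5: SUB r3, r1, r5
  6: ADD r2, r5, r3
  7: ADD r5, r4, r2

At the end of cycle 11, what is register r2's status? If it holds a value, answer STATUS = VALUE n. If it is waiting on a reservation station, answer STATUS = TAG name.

cycle 1: issue MUL r3<-Mul1 // r0:5,r1:3,r2:8,r3:Mul1,r4:6,r5:6
cycle 2: issue ADD r4<-Add1 // r0:5,r1:3,r2:8,r3:Mul1,r4:Add1,r5:6
cycle 3: issue SUB r1<-Add2 // r0:5,r1:Add2,r2:8,r3:Mul1,r4:Add1,r5:6
cycle 4: CDB Add1=11; issue MUL r0<-Mul2 // r0:Mul2,r1:Add2,r2:8,r3:Mul1,r4:11,r5:6
cycle 5: CDB Mul1=18; issue SUB r3<-Add1 // r0:Mul2,r1:Add2,r2:8,r3:Add1,r4:11,r5:6
cycle 6: CDB Add2=6; issue SUB r3<-Add2 // r0:Mul2,r1:6,r2:8,r3:Add2,r4:11,r5:6
cycle 7: CDB Add1=-3; issue ADD r2<-Add1 // r0:Mul2,r1:6,r2:Add1,r3:Add2,r4:11,r5:6
cycle 8: CDB Add2=0; issue ADD r5<-Add2 // r0:Mul2,r1:6,r2:Add1,r3:0,r4:11,r5:Add2
cycle 9: CDB Mul2=40 // r0:40,r1:6,r2:Add1,r3:0,r4:11,r5:Add2
cycle 10: CDB Add1=6 // r0:40,r1:6,r2:6,r3:0,r4:11,r5:Add2
cycle 11: - // r0:40,r1:6,r2:6,r3:0,r4:11,r5:Add2

STATUS = VALUE 6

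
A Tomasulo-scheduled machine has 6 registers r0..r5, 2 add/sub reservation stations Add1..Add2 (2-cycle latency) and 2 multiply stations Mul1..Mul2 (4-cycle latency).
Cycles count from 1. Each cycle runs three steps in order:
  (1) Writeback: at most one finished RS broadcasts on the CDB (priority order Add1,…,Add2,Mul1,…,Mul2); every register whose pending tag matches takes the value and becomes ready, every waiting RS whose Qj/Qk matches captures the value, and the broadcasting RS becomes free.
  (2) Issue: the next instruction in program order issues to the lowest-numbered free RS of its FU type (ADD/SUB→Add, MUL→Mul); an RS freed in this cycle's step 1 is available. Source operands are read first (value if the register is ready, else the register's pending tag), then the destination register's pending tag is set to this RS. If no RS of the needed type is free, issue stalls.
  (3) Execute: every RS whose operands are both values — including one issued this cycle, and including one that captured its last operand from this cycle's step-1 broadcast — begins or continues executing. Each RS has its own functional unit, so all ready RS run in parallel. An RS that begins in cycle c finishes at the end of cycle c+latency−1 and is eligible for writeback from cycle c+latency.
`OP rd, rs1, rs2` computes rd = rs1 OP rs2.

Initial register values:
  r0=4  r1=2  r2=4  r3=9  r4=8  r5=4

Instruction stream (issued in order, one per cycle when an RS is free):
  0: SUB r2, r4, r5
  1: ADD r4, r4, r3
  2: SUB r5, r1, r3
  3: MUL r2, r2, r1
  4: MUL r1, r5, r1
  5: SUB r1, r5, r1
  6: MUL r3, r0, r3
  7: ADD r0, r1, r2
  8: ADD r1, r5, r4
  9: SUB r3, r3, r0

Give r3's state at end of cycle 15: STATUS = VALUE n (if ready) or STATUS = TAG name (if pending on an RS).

STATUS = TAG Add1

  c1: issue SUB r2<-Add1  regs: r0:4,r1:2,r2:Add1,r3:9,r4:8,r5:4
  c2: issue ADD r4<-Add2  regs: r0:4,r1:2,r2:Add1,r3:9,r4:Add2,r5:4
  c3: CDB Add1=4; issue SUB r5<-Add1  regs: r0:4,r1:2,r2:4,r3:9,r4:Add2,r5:Add1
  c4: CDB Add2=17; issue MUL r2<-Mul1  regs: r0:4,r1:2,r2:Mul1,r3:9,r4:17,r5:Add1
  c5: CDB Add1=-7; issue MUL r1<-Mul2  regs: r0:4,r1:Mul2,r2:Mul1,r3:9,r4:17,r5:-7
  c6: issue SUB r1<-Add1  regs: r0:4,r1:Add1,r2:Mul1,r3:9,r4:17,r5:-7
  c7: stall  regs: r0:4,r1:Add1,r2:Mul1,r3:9,r4:17,r5:-7
  c8: CDB Mul1=8; issue MUL r3<-Mul1  regs: r0:4,r1:Add1,r2:8,r3:Mul1,r4:17,r5:-7
  c9: CDB Mul2=-14; issue ADD r0<-Add2  regs: r0:Add2,r1:Add1,r2:8,r3:Mul1,r4:17,r5:-7
  c10: stall  regs: r0:Add2,r1:Add1,r2:8,r3:Mul1,r4:17,r5:-7
  c11: CDB Add1=7; issue ADD r1<-Add1  regs: r0:Add2,r1:Add1,r2:8,r3:Mul1,r4:17,r5:-7
  c12: CDB Mul1=36; stall  regs: r0:Add2,r1:Add1,r2:8,r3:36,r4:17,r5:-7
  c13: CDB Add1=10; issue SUB r3<-Add1  regs: r0:Add2,r1:10,r2:8,r3:Add1,r4:17,r5:-7
  c14: CDB Add2=15  regs: r0:15,r1:10,r2:8,r3:Add1,r4:17,r5:-7
  c15: -  regs: r0:15,r1:10,r2:8,r3:Add1,r4:17,r5:-7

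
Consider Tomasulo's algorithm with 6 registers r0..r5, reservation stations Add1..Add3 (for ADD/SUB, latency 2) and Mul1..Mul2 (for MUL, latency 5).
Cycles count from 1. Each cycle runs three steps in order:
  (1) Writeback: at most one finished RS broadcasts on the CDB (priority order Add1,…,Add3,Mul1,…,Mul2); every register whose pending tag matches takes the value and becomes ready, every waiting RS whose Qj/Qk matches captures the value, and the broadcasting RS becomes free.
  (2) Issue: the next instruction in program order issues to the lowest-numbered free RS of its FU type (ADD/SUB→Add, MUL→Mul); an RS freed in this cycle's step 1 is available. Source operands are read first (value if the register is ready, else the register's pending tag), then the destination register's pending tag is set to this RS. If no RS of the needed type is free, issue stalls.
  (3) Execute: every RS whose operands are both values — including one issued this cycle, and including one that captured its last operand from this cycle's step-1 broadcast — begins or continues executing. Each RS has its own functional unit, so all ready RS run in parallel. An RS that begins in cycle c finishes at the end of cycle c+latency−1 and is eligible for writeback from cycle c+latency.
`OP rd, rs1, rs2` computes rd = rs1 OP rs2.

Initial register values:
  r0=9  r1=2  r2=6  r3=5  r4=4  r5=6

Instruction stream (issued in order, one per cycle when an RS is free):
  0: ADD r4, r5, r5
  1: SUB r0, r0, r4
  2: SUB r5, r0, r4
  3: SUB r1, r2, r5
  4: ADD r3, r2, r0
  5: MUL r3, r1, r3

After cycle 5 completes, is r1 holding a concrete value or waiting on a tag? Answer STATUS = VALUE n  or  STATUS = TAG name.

cycle 1: issue ADD r4<-Add1 // r0:9,r1:2,r2:6,r3:5,r4:Add1,r5:6
cycle 2: issue SUB r0<-Add2 // r0:Add2,r1:2,r2:6,r3:5,r4:Add1,r5:6
cycle 3: CDB Add1=12; issue SUB r5<-Add1 // r0:Add2,r1:2,r2:6,r3:5,r4:12,r5:Add1
cycle 4: issue SUB r1<-Add3 // r0:Add2,r1:Add3,r2:6,r3:5,r4:12,r5:Add1
cycle 5: CDB Add2=-3; issue ADD r3<-Add2 // r0:-3,r1:Add3,r2:6,r3:Add2,r4:12,r5:Add1

STATUS = TAG Add3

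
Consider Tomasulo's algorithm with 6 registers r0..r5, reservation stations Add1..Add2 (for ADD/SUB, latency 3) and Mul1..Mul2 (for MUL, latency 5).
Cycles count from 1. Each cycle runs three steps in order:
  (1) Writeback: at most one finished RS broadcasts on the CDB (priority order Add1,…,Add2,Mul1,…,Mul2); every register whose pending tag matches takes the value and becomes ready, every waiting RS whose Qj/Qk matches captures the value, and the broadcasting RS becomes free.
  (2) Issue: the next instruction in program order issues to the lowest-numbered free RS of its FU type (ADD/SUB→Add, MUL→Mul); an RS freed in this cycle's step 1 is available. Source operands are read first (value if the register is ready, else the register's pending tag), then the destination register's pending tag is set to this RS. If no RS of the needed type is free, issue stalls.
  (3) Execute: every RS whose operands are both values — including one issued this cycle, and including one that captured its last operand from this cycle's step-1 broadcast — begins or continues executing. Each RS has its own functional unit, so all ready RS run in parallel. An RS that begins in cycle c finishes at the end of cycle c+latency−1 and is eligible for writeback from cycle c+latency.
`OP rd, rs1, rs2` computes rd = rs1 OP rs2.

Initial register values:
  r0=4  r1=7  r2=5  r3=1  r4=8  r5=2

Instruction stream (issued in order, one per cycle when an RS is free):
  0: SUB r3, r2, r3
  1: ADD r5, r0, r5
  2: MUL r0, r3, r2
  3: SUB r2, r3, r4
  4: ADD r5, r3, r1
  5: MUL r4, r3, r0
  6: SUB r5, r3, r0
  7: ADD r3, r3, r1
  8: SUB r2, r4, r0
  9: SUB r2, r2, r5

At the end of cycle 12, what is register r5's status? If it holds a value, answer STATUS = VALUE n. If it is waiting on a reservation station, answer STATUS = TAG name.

c1: issue SUB r3<-Add1 | r0:4,r1:7,r2:5,r3:Add1,r4:8,r5:2
c2: issue ADD r5<-Add2 | r0:4,r1:7,r2:5,r3:Add1,r4:8,r5:Add2
c3: issue MUL r0<-Mul1 | r0:Mul1,r1:7,r2:5,r3:Add1,r4:8,r5:Add2
c4: CDB Add1=4; issue SUB r2<-Add1 | r0:Mul1,r1:7,r2:Add1,r3:4,r4:8,r5:Add2
c5: CDB Add2=6; issue ADD r5<-Add2 | r0:Mul1,r1:7,r2:Add1,r3:4,r4:8,r5:Add2
c6: issue MUL r4<-Mul2 | r0:Mul1,r1:7,r2:Add1,r3:4,r4:Mul2,r5:Add2
c7: CDB Add1=-4; issue SUB r5<-Add1 | r0:Mul1,r1:7,r2:-4,r3:4,r4:Mul2,r5:Add1
c8: CDB Add2=11; issue ADD r3<-Add2 | r0:Mul1,r1:7,r2:-4,r3:Add2,r4:Mul2,r5:Add1
c9: CDB Mul1=20; stall | r0:20,r1:7,r2:-4,r3:Add2,r4:Mul2,r5:Add1
c10: stall | r0:20,r1:7,r2:-4,r3:Add2,r4:Mul2,r5:Add1
c11: CDB Add2=11; issue SUB r2<-Add2 | r0:20,r1:7,r2:Add2,r3:11,r4:Mul2,r5:Add1
c12: CDB Add1=-16; issue SUB r2<-Add1 | r0:20,r1:7,r2:Add1,r3:11,r4:Mul2,r5:-16

STATUS = VALUE -16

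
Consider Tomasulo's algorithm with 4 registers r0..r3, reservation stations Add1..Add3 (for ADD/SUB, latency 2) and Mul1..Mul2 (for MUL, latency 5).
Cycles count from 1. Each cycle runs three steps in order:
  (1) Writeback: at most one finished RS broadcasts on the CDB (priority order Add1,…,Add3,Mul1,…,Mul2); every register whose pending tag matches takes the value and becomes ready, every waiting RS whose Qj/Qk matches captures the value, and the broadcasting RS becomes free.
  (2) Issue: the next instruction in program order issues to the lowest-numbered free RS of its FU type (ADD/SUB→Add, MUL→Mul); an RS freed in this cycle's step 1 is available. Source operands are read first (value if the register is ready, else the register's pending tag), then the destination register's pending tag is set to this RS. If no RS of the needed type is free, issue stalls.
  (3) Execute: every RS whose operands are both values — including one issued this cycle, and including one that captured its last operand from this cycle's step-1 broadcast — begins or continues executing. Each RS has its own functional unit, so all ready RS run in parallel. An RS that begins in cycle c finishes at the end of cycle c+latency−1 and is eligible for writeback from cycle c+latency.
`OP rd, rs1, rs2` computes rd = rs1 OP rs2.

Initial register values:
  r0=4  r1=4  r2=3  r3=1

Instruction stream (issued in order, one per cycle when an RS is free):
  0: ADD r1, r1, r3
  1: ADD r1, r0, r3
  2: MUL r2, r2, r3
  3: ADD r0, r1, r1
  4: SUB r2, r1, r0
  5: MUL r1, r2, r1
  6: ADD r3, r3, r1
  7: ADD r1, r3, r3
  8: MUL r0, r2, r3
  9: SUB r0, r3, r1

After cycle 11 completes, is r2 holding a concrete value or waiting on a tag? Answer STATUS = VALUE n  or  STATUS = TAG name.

STATUS = VALUE -5

c1: issue ADD r1<-Add1 | r0:4,r1:Add1,r2:3,r3:1
c2: issue ADD r1<-Add2 | r0:4,r1:Add2,r2:3,r3:1
c3: CDB Add1=5; issue MUL r2<-Mul1 | r0:4,r1:Add2,r2:Mul1,r3:1
c4: CDB Add2=5; issue ADD r0<-Add1 | r0:Add1,r1:5,r2:Mul1,r3:1
c5: issue SUB r2<-Add2 | r0:Add1,r1:5,r2:Add2,r3:1
c6: CDB Add1=10; issue MUL r1<-Mul2 | r0:10,r1:Mul2,r2:Add2,r3:1
c7: issue ADD r3<-Add1 | r0:10,r1:Mul2,r2:Add2,r3:Add1
c8: CDB Add2=-5; issue ADD r1<-Add2 | r0:10,r1:Add2,r2:-5,r3:Add1
c9: CDB Mul1=3; issue MUL r0<-Mul1 | r0:Mul1,r1:Add2,r2:-5,r3:Add1
c10: issue SUB r0<-Add3 | r0:Add3,r1:Add2,r2:-5,r3:Add1
c11: - | r0:Add3,r1:Add2,r2:-5,r3:Add1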